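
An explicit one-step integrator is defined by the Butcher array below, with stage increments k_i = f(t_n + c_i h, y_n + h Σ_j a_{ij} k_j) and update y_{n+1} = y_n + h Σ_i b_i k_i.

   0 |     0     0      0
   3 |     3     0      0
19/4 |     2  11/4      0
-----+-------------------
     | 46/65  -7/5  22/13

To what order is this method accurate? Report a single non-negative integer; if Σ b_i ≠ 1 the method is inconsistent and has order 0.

b = (46/65, -7/5, 22/13)
c = (0, 3, 19/4)
Ac = (0, 0, 33/4)
Σ b_i: 46/65·1 + (-7/5)·1 + 22/13·1 = 1 ✓
b·c: (-7/5)·3 + 22/13·19/4 = 499/130 ≠ 1/2 ⇒ order 1.

1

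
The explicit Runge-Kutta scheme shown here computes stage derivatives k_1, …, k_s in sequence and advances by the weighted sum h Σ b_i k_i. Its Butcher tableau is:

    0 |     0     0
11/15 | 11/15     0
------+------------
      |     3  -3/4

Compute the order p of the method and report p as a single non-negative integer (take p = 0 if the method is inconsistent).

b = (3, -3/4)
c = (0, 11/15)
Σ b_i: 3·1 + (-3/4)·1 = 9/4 ≠ 1 ⇒ order 0.

0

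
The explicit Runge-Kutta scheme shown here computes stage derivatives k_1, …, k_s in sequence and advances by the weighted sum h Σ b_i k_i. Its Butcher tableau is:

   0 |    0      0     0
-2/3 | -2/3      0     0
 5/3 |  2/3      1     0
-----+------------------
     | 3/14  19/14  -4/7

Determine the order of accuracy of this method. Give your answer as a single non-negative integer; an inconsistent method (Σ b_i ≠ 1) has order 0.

1

b = (3/14, 19/14, -4/7)
c = (0, -2/3, 5/3)
Ac = (0, 0, -2/3)
Σ b_i: 3/14·1 + 19/14·1 + (-4/7)·1 = 1 ✓
b·c: 19/14·(-2/3) + (-4/7)·5/3 = -13/7 ≠ 1/2 ⇒ order 1.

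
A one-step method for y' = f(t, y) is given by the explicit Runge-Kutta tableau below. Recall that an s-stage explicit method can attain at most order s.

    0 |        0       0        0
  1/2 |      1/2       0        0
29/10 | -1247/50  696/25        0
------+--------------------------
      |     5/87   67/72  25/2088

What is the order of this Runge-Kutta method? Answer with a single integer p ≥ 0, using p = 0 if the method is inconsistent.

b = (5/87, 67/72, 25/2088)
c = (0, 1/2, 29/10)
Ac = (0, 0, 348/25)
Σ b_i: 5/87·1 + 67/72·1 + 25/2088·1 = 1 ✓
b·c: 67/72·1/2 + 25/2088·29/10 = 1/2 ✓
b·c²: 67/72·1/4 + 25/2088·841/100 = 1/3 ✓
b·Ac: 25/2088·348/25 = 1/6 ✓; 3 stages ⇒ order 3.

3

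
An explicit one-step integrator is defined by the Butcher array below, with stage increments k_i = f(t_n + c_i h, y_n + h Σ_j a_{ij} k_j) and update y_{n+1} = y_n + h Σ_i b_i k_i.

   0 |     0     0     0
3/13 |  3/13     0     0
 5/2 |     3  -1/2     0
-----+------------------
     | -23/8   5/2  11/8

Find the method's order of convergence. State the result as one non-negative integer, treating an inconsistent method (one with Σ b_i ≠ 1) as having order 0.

b = (-23/8, 5/2, 11/8)
c = (0, 3/13, 5/2)
Ac = (0, 0, -3/26)
Σ b_i: (-23/8)·1 + 5/2·1 + 11/8·1 = 1 ✓
b·c: 5/2·3/13 + 11/8·5/2 = 835/208 ≠ 1/2 ⇒ order 1.

1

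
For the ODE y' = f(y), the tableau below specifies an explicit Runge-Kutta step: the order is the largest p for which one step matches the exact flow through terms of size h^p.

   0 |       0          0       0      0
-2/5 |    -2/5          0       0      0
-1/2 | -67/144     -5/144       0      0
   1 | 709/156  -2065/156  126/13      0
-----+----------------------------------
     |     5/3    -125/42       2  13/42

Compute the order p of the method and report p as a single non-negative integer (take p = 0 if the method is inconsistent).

4

b = (5/3, -125/42, 2, 13/42)
c = (0, -2/5, -1/2, 1)
Ac = (0, 0, 1/72, 35/78)
Σ b_i: 5/3·1 + (-125/42)·1 + 2·1 + 13/42·1 = 1 ✓
b·c: (-125/42)·(-2/5) + 2·(-1/2) + 13/42·1 = 1/2 ✓
b·c²: (-125/42)·4/25 + 2·1/4 + 13/42·1 = 1/3 ✓
b·Ac: 2·1/72 + 13/42·35/78 = 1/6 ✓
b·c³: (-125/42)·(-8/125) + 2·(-1/8) + 13/42·1 = 1/4 ✓
b·(c∘Ac): 2·(-1/144) + 13/42·35/78 = 1/8 ✓
b·Ac²: 2·(-1/180) + 13/42·119/390 = 1/12 ✓
b·A²c: 13/42·7/52 = 1/24 ✓; 4 stages ⇒ order 4.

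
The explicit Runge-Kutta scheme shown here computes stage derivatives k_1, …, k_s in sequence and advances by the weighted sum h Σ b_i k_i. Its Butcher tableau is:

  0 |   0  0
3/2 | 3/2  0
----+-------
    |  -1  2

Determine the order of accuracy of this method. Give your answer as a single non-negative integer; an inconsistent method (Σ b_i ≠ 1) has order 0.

1

b = (-1, 2)
c = (0, 3/2)
Σ b_i: (-1)·1 + 2·1 = 1 ✓
b·c: 2·3/2 = 3 ≠ 1/2 ⇒ order 1.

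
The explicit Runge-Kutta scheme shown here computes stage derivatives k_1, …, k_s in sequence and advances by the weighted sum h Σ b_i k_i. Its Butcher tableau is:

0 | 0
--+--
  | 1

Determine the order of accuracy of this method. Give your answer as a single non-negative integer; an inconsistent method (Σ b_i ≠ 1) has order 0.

b = (1)
c = (0)
Σ b_i: 1·1 = 1 ✓; 1 stage ⇒ order 1.

1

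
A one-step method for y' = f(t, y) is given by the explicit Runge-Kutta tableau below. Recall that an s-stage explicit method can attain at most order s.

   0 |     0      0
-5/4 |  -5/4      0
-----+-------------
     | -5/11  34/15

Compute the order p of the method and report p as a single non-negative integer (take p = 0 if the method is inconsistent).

0

b = (-5/11, 34/15)
c = (0, -5/4)
Σ b_i: (-5/11)·1 + 34/15·1 = 299/165 ≠ 1 ⇒ order 0.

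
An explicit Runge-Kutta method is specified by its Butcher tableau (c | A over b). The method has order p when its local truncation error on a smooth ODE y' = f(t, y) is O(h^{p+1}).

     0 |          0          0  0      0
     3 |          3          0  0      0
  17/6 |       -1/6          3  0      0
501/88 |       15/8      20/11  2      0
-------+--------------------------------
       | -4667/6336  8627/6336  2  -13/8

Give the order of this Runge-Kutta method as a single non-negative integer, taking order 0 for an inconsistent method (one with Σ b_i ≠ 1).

b = (-4667/6336, 8627/6336, 2, -13/8)
c = (0, 3, 17/6, 501/88)
Ac = (0, 0, 9, 367/33)
Σ b_i: (-4667/6336)·1 + 8627/6336·1 + 2·1 + (-13/8)·1 = 1 ✓
b·c: 8627/6336·3 + 2·17/6 + (-13/8)·501/88 = 1/2 ✓
b·c²: 8627/6336·9 + 2·289/36 + (-13/8)·251001/7744 = -13582469/557568 ≠ 1/3 ⇒ order 2.
b·Ac: 2·9 + (-13/8)·367/33 = -19/264 ≠ 1/6

2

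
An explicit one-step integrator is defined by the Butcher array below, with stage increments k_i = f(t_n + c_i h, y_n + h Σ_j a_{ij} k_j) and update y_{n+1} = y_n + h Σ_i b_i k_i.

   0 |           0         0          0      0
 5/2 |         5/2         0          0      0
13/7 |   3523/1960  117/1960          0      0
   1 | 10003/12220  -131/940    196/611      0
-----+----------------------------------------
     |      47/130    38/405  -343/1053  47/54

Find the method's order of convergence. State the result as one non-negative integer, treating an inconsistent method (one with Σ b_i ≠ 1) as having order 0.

4

b = (47/130, 38/405, -343/1053, 47/54)
c = (0, 5/2, 13/7, 1)
Ac = (0, 0, 117/784, 93/376)
Σ b_i: 47/130·1 + 38/405·1 + (-343/1053)·1 + 47/54·1 = 1 ✓
b·c: 38/405·5/2 + (-343/1053)·13/7 + 47/54·1 = 1/2 ✓
b·c²: 38/405·25/4 + (-343/1053)·169/49 + 47/54·1 = 1/3 ✓
b·Ac: (-343/1053)·117/784 + 47/54·93/376 = 1/6 ✓
b·c³: 38/405·125/8 + (-343/1053)·2197/343 + 47/54·1 = 1/4 ✓
b·(c∘Ac): (-343/1053)·1521/5488 + 47/54·93/376 = 1/8 ✓
b·Ac²: (-343/1053)·585/1568 + 47/54·177/752 = 1/12 ✓
b·A²c: 47/54·9/188 = 1/24 ✓; 4 stages ⇒ order 4.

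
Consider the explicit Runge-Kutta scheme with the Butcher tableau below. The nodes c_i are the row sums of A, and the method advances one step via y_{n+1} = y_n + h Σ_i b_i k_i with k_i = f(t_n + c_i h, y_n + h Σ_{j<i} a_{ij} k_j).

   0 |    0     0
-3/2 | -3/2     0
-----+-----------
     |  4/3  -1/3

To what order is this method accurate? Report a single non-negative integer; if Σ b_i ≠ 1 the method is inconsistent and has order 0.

2

b = (4/3, -1/3)
c = (0, -3/2)
Σ b_i: 4/3·1 + (-1/3)·1 = 1 ✓
b·c: (-1/3)·(-3/2) = 1/2 ✓; 2 stages ⇒ order 2.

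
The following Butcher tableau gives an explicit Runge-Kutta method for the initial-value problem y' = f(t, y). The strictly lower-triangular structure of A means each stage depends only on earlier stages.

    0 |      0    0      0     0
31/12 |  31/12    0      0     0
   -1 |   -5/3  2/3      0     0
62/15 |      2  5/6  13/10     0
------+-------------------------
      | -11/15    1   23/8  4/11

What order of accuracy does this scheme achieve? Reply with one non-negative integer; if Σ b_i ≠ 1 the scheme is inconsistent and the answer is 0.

0

b = (-11/15, 1, 23/8, 4/11)
c = (0, 31/12, -1, 62/15)
Ac = (0, 0, 31/18, 307/360)
Σ b_i: (-11/15)·1 + 1·1 + 23/8·1 + 4/11·1 = 4627/1320 ≠ 1 ⇒ order 0.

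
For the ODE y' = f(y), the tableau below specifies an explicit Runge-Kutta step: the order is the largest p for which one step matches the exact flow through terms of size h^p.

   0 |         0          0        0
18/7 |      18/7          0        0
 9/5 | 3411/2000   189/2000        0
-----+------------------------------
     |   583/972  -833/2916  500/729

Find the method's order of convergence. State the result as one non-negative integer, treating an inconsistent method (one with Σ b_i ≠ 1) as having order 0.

b = (583/972, -833/2916, 500/729)
c = (0, 18/7, 9/5)
Ac = (0, 0, 243/1000)
Σ b_i: 583/972·1 + (-833/2916)·1 + 500/729·1 = 1 ✓
b·c: (-833/2916)·18/7 + 500/729·9/5 = 1/2 ✓
b·c²: (-833/2916)·324/49 + 500/729·81/25 = 1/3 ✓
b·Ac: 500/729·243/1000 = 1/6 ✓; 3 stages ⇒ order 3.

3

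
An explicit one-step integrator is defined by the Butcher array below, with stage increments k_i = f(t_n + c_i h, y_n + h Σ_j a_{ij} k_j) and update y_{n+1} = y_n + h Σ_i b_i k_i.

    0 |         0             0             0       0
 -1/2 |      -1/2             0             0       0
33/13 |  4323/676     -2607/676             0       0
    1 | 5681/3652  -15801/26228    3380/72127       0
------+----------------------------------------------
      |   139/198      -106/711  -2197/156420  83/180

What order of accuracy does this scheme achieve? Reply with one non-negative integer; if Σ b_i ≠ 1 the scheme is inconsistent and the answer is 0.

b = (139/198, -106/711, -2197/156420, 83/180)
c = (0, -1/2, 33/13, 1)
Ac = (0, 0, 2607/1352, 279/664)
Σ b_i: 139/198·1 + (-106/711)·1 + (-2197/156420)·1 + 83/180·1 = 1 ✓
b·c: (-106/711)·(-1/2) + (-2197/156420)·33/13 + 83/180·1 = 1/2 ✓
b·c²: (-106/711)·1/4 + (-2197/156420)·1089/169 + 83/180·1 = 1/3 ✓
b·Ac: (-2197/156420)·2607/1352 + 83/180·279/664 = 1/6 ✓
b·c³: (-106/711)·(-1/8) + (-2197/156420)·35937/2197 + 83/180·1 = 1/4 ✓
b·(c∘Ac): (-2197/156420)·86031/17576 + 83/180·279/664 = 1/8 ✓
b·Ac²: (-2197/156420)·(-2607/2704) + 83/180·201/1328 = 1/12 ✓
b·A²c: 83/180·15/166 = 1/24 ✓; 4 stages ⇒ order 4.

4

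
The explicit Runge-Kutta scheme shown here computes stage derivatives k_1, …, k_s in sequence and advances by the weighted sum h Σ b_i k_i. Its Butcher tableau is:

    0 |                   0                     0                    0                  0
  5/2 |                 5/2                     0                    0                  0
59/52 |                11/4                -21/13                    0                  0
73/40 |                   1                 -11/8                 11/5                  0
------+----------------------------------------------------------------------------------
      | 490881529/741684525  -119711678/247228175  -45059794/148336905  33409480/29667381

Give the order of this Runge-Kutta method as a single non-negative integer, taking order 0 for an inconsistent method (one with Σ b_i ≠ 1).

3

b = (490881529/741684525, -119711678/247228175, -45059794/148336905, 33409480/29667381)
c = (0, 5/2, 59/52, 73/40)
Ac = (0, 0, -105/26, -979/1040)
Σ b_i: 490881529/741684525·1 + (-119711678/247228175)·1 + (-45059794/148336905)·1 + 33409480/29667381·1 = 1 ✓
b·c: (-119711678/247228175)·5/2 + (-45059794/148336905)·59/52 + 33409480/29667381·73/40 = 1/2 ✓
b·c²: (-119711678/247228175)·25/4 + (-45059794/148336905)·3481/2704 + 33409480/29667381·5329/1600 = 1/3 ✓
b·Ac: (-45059794/148336905)·(-105/26) + 33409480/29667381·(-979/1040) = 1/6 ✓
b·c³: (-119711678/247228175)·125/8 + (-45059794/148336905)·205379/140608 + 33409480/29667381·389017/64000 = -239524750631/205693841600 ≠ 1/4 ⇒ order 3.
b·(c∘Ac): (-45059794/148336905)·(-6195/1352) + 33409480/29667381·(-71467/41600) = -1288187143/2373390480 ≠ 1/8
b·Ac²: (-45059794/148336905)·(-525/52) + 33409480/29667381·(-155793/27040) = -1759422029/514234604 ≠ 1/12
b·A²c: 33409480/29667381·(-231/26) = -98943460/9889127 ≠ 1/24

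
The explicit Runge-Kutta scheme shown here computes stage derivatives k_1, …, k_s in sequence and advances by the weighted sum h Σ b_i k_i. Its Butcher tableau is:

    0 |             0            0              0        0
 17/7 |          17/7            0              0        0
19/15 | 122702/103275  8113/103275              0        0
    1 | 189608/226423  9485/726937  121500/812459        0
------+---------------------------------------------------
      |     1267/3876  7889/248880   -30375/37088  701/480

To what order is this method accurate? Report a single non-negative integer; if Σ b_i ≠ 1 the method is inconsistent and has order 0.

4

b = (1267/3876, 7889/248880, -30375/37088, 701/480)
c = (0, 17/7, 19/15, 1)
Ac = (0, 0, 1159/6075, 155/701)
Σ b_i: 1267/3876·1 + 7889/248880·1 + (-30375/37088)·1 + 701/480·1 = 1 ✓
b·c: 7889/248880·17/7 + (-30375/37088)·19/15 + 701/480·1 = 1/2 ✓
b·c²: 7889/248880·289/49 + (-30375/37088)·361/225 + 701/480·1 = 1/3 ✓
b·Ac: (-30375/37088)·1159/6075 + 701/480·155/701 = 1/6 ✓
b·c³: 7889/248880·4913/343 + (-30375/37088)·6859/3375 + 701/480·1 = 1/4 ✓
b·(c∘Ac): (-30375/37088)·22021/91125 + 701/480·155/701 = 1/8 ✓
b·Ac²: (-30375/37088)·19703/42525 + 701/480·1555/4907 = 1/12 ✓
b·A²c: 701/480·20/701 = 1/24 ✓; 4 stages ⇒ order 4.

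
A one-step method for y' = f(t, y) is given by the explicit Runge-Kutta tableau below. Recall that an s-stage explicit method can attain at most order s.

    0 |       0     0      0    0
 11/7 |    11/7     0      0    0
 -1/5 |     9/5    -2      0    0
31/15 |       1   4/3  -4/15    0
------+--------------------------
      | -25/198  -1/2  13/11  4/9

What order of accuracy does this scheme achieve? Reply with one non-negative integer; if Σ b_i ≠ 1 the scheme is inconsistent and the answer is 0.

b = (-25/198, -1/2, 13/11, 4/9)
c = (0, 11/7, -1/5, 31/15)
Ac = (0, 0, -22/7, 376/175)
Σ b_i: (-25/198)·1 + (-1/2)·1 + 13/11·1 + 4/9·1 = 1 ✓
b·c: (-1/2)·11/7 + 13/11·(-1/5) + 4/9·31/15 = -2153/20790 ≠ 1/2 ⇒ order 1.

1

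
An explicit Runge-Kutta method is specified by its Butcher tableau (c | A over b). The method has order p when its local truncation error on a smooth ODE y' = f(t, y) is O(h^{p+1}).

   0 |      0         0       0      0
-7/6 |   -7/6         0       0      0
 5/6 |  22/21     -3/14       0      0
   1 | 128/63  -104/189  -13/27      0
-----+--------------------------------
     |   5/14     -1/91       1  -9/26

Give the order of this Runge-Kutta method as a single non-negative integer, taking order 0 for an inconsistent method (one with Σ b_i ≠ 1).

b = (5/14, -1/91, 1, -9/26)
c = (0, -7/6, 5/6, 1)
Ac = (0, 0, 1/4, 13/54)
Σ b_i: 5/14·1 + (-1/91)·1 + 1·1 + (-9/26)·1 = 1 ✓
b·c: (-1/91)·(-7/6) + 1·5/6 + (-9/26)·1 = 1/2 ✓
b·c²: (-1/91)·49/36 + 1·25/36 + (-9/26)·1 = 1/3 ✓
b·Ac: 1·1/4 + (-9/26)·13/54 = 1/6 ✓
b·c³: (-1/91)·(-343/216) + 1·125/216 + (-9/26)·1 = 1/4 ✓
b·(c∘Ac): 1·5/24 + (-9/26)·13/54 = 1/8 ✓
b·Ac²: 1·(-7/24) + (-9/26)·(-13/12) = 1/12 ✓
b·A²c: (-9/26)·(-13/108) = 1/24 ✓; 4 stages ⇒ order 4.

4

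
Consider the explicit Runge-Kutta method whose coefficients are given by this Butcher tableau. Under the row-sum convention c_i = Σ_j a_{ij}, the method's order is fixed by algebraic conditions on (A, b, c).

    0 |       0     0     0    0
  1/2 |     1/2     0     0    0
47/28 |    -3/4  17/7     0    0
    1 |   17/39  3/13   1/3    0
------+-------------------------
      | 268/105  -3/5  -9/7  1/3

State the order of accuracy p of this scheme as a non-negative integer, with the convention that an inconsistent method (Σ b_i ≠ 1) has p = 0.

b = (268/105, -3/5, -9/7, 1/3)
c = (0, 1/2, 47/28, 1)
Ac = (0, 0, 17/14, 737/1092)
Σ b_i: 268/105·1 + (-3/5)·1 + (-9/7)·1 + 1/3·1 = 1 ✓
b·c: (-3/5)·1/2 + (-9/7)·47/28 + 1/3·1 = -6247/2940 ≠ 1/2 ⇒ order 1.

1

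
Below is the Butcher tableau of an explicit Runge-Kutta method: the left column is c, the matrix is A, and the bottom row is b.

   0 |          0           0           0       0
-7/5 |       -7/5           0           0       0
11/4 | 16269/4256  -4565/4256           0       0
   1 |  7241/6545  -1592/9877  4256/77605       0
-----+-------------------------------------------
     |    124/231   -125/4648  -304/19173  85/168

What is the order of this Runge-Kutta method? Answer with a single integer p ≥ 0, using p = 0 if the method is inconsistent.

b = (124/231, -125/4648, -304/19173, 85/168)
c = (0, -7/5, 11/4, 1)
Ac = (0, 0, 913/608, 32/85)
Σ b_i: 124/231·1 + (-125/4648)·1 + (-304/19173)·1 + 85/168·1 = 1 ✓
b·c: (-125/4648)·(-7/5) + (-304/19173)·11/4 + 85/168·1 = 1/2 ✓
b·c²: (-125/4648)·49/25 + (-304/19173)·121/16 + 85/168·1 = 1/3 ✓
b·Ac: (-304/19173)·913/608 + 85/168·32/85 = 1/6 ✓
b·c³: (-125/4648)·(-343/125) + (-304/19173)·1331/64 + 85/168·1 = 1/4 ✓
b·(c∘Ac): (-304/19173)·10043/2432 + 85/168·32/85 = 1/8 ✓
b·Ac²: (-304/19173)·(-6391/3040) + 85/168·42/425 = 1/12 ✓
b·A²c: 85/168·7/85 = 1/24 ✓; 4 stages ⇒ order 4.

4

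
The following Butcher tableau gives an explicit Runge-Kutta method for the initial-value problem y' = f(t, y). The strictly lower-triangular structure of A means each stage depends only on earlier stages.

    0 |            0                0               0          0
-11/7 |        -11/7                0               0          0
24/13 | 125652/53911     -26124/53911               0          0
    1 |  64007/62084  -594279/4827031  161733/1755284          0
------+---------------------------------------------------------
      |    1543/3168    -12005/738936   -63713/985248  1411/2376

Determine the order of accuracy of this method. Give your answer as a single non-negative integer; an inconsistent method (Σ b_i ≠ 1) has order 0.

4

b = (1543/3168, -12005/738936, -63713/985248, 1411/2376)
c = (0, -11/7, 24/13, 1)
Ac = (0, 0, 3732/4901, 513/1411)
Σ b_i: 1543/3168·1 + (-12005/738936)·1 + (-63713/985248)·1 + 1411/2376·1 = 1 ✓
b·c: (-12005/738936)·(-11/7) + (-63713/985248)·24/13 + 1411/2376·1 = 1/2 ✓
b·c²: (-12005/738936)·121/49 + (-63713/985248)·576/169 + 1411/2376·1 = 1/3 ✓
b·Ac: (-63713/985248)·3732/4901 + 1411/2376·513/1411 = 1/6 ✓
b·c³: (-12005/738936)·(-1331/343) + (-63713/985248)·13824/2197 + 1411/2376·1 = 1/4 ✓
b·(c∘Ac): (-63713/985248)·89568/63713 + 1411/2376·513/1411 = 1/8 ✓
b·Ac²: (-63713/985248)·(-41052/34307) + 1411/2376·99/9877 = 1/12 ✓
b·A²c: 1411/2376·99/1411 = 1/24 ✓; 4 stages ⇒ order 4.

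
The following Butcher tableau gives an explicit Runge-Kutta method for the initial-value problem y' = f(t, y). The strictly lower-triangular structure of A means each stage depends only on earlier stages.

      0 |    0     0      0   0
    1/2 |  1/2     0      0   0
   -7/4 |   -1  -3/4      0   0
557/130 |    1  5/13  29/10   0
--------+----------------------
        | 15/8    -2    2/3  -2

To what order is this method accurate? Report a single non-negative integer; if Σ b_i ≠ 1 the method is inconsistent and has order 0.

0

b = (15/8, -2, 2/3, -2)
c = (0, 1/2, -7/4, 557/130)
Ac = (0, 0, -3/8, -2539/520)
Σ b_i: 15/8·1 + (-2)·1 + 2/3·1 + (-2)·1 = -35/24 ≠ 1 ⇒ order 0.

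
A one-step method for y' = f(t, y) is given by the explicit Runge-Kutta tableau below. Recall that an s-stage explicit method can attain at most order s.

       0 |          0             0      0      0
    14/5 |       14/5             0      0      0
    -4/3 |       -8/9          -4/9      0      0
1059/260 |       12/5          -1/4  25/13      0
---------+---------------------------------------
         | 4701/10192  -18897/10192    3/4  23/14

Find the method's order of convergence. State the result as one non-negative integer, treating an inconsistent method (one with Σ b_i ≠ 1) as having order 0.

2

b = (4701/10192, -18897/10192, 3/4, 23/14)
c = (0, 14/5, -4/3, 1059/260)
Ac = (0, 0, -56/45, -1273/390)
Σ b_i: 4701/10192·1 + (-18897/10192)·1 + 3/4·1 + 23/14·1 = 1 ✓
b·c: (-18897/10192)·14/5 + 3/4·(-4/3) + 23/14·1059/260 = 1/2 ✓
b·c²: (-18897/10192)·196/25 + 3/4·16/9 + 23/14·1121481/67600 = 39896741/2839200 ≠ 1/3 ⇒ order 2.
b·Ac: 3/4·(-56/45) + 23/14·(-1273/390) = -6875/1092 ≠ 1/6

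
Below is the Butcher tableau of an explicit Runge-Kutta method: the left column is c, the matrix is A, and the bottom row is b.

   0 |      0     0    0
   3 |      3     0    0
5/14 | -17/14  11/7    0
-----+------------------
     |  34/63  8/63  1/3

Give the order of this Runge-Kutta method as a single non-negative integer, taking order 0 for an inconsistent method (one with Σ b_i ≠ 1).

b = (34/63, 8/63, 1/3)
c = (0, 3, 5/14)
Ac = (0, 0, 33/7)
Σ b_i: 34/63·1 + 8/63·1 + 1/3·1 = 1 ✓
b·c: 8/63·3 + 1/3·5/14 = 1/2 ✓
b·c²: 8/63·9 + 1/3·25/196 = 697/588 ≠ 1/3 ⇒ order 2.
b·Ac: 1/3·33/7 = 11/7 ≠ 1/6

2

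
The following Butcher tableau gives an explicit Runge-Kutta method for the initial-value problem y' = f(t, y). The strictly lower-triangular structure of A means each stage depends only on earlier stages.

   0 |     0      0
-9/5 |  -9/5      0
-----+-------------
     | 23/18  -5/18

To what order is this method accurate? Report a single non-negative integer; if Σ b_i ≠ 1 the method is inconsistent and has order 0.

b = (23/18, -5/18)
c = (0, -9/5)
Σ b_i: 23/18·1 + (-5/18)·1 = 1 ✓
b·c: (-5/18)·(-9/5) = 1/2 ✓; 2 stages ⇒ order 2.

2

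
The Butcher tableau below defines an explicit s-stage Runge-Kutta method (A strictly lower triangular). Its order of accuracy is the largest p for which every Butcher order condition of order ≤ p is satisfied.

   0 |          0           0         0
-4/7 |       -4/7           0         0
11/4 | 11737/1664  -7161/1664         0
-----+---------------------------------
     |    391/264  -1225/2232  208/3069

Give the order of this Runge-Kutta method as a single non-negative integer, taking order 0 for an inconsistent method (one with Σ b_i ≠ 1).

b = (391/264, -1225/2232, 208/3069)
c = (0, -4/7, 11/4)
Ac = (0, 0, 1023/416)
Σ b_i: 391/264·1 + (-1225/2232)·1 + 208/3069·1 = 1 ✓
b·c: (-1225/2232)·(-4/7) + 208/3069·11/4 = 1/2 ✓
b·c²: (-1225/2232)·16/49 + 208/3069·121/16 = 1/3 ✓
b·Ac: 208/3069·1023/416 = 1/6 ✓; 3 stages ⇒ order 3.

3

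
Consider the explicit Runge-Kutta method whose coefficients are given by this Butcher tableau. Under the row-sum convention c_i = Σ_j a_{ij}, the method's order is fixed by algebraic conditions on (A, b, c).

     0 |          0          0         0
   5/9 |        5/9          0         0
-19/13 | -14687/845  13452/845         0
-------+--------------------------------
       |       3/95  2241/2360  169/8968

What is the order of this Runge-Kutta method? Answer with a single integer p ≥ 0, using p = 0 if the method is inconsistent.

b = (3/95, 2241/2360, 169/8968)
c = (0, 5/9, -19/13)
Ac = (0, 0, 4484/507)
Σ b_i: 3/95·1 + 2241/2360·1 + 169/8968·1 = 1 ✓
b·c: 2241/2360·5/9 + 169/8968·(-19/13) = 1/2 ✓
b·c²: 2241/2360·25/81 + 169/8968·361/169 = 1/3 ✓
b·Ac: 169/8968·4484/507 = 1/6 ✓; 3 stages ⇒ order 3.

3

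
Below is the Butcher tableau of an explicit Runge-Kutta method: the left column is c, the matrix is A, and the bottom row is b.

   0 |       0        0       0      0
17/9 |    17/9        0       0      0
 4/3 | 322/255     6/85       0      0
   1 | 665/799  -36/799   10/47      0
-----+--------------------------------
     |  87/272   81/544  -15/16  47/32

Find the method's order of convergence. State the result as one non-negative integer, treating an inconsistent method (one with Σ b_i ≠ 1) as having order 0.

b = (87/272, 81/544, -15/16, 47/32)
c = (0, 17/9, 4/3, 1)
Ac = (0, 0, 2/15, 28/141)
Σ b_i: 87/272·1 + 81/544·1 + (-15/16)·1 + 47/32·1 = 1 ✓
b·c: 81/544·17/9 + (-15/16)·4/3 + 47/32·1 = 1/2 ✓
b·c²: 81/544·289/81 + (-15/16)·16/9 + 47/32·1 = 1/3 ✓
b·Ac: (-15/16)·2/15 + 47/32·28/141 = 1/6 ✓
b·c³: 81/544·4913/729 + (-15/16)·64/27 + 47/32·1 = 1/4 ✓
b·(c∘Ac): (-15/16)·8/45 + 47/32·28/141 = 1/8 ✓
b·Ac²: (-15/16)·34/135 + 47/32·92/423 = 1/12 ✓
b·A²c: 47/32·4/141 = 1/24 ✓; 4 stages ⇒ order 4.

4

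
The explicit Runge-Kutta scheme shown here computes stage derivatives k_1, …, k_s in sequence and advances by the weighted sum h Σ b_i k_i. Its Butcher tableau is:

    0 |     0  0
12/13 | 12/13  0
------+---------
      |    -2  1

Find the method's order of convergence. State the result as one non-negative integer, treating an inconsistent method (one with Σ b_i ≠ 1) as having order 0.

0

b = (-2, 1)
c = (0, 12/13)
Σ b_i: (-2)·1 + 1·1 = -1 ≠ 1 ⇒ order 0.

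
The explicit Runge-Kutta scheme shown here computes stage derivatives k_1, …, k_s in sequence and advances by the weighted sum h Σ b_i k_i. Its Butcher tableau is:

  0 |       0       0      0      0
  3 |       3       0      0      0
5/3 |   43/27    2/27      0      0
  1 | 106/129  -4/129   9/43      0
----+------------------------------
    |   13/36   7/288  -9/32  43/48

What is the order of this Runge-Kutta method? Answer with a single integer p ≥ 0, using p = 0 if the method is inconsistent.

b = (13/36, 7/288, -9/32, 43/48)
c = (0, 3, 5/3, 1)
Ac = (0, 0, 2/9, 11/43)
Σ b_i: 13/36·1 + 7/288·1 + (-9/32)·1 + 43/48·1 = 1 ✓
b·c: 7/288·3 + (-9/32)·5/3 + 43/48·1 = 1/2 ✓
b·c²: 7/288·9 + (-9/32)·25/9 + 43/48·1 = 1/3 ✓
b·Ac: (-9/32)·2/9 + 43/48·11/43 = 1/6 ✓
b·c³: 7/288·27 + (-9/32)·125/27 + 43/48·1 = 1/4 ✓
b·(c∘Ac): (-9/32)·10/27 + 43/48·11/43 = 1/8 ✓
b·Ac²: (-9/32)·2/3 + 43/48·13/43 = 1/12 ✓
b·A²c: 43/48·2/43 = 1/24 ✓; 4 stages ⇒ order 4.

4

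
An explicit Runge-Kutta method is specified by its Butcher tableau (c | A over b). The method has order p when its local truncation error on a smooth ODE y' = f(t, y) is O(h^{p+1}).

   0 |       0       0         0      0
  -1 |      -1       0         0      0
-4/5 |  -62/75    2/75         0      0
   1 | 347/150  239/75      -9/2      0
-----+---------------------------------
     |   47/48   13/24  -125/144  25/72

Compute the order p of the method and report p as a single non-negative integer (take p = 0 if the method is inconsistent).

b = (47/48, 13/24, -125/144, 25/72)
c = (0, -1, -4/5, 1)
Ac = (0, 0, -2/75, 31/75)
Σ b_i: 47/48·1 + 13/24·1 + (-125/144)·1 + 25/72·1 = 1 ✓
b·c: 13/24·(-1) + (-125/144)·(-4/5) + 25/72·1 = 1/2 ✓
b·c²: 13/24·1 + (-125/144)·16/25 + 25/72·1 = 1/3 ✓
b·Ac: (-125/144)·(-2/75) + 25/72·31/75 = 1/6 ✓
b·c³: 13/24·(-1) + (-125/144)·(-64/125) + 25/72·1 = 1/4 ✓
b·(c∘Ac): (-125/144)·8/375 + 25/72·31/75 = 1/8 ✓
b·Ac²: (-125/144)·2/75 + 25/72·23/75 = 1/12 ✓
b·A²c: 25/72·3/25 = 1/24 ✓; 4 stages ⇒ order 4.

4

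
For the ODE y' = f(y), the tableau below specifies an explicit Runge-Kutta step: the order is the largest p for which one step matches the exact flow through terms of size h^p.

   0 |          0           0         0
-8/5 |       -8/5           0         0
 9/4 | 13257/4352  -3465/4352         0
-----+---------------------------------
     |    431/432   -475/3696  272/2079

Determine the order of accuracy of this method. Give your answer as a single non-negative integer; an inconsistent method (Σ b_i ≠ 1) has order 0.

3

b = (431/432, -475/3696, 272/2079)
c = (0, -8/5, 9/4)
Ac = (0, 0, 693/544)
Σ b_i: 431/432·1 + (-475/3696)·1 + 272/2079·1 = 1 ✓
b·c: (-475/3696)·(-8/5) + 272/2079·9/4 = 1/2 ✓
b·c²: (-475/3696)·64/25 + 272/2079·81/16 = 1/3 ✓
b·Ac: 272/2079·693/544 = 1/6 ✓; 3 stages ⇒ order 3.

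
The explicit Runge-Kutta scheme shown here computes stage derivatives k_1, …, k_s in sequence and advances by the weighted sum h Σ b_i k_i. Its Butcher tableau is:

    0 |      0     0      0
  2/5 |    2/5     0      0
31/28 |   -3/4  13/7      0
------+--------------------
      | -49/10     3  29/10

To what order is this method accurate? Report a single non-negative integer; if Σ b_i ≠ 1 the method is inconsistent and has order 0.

b = (-49/10, 3, 29/10)
c = (0, 2/5, 31/28)
Ac = (0, 0, 26/35)
Σ b_i: (-49/10)·1 + 3·1 + 29/10·1 = 1 ✓
b·c: 3·2/5 + 29/10·31/28 = 247/56 ≠ 1/2 ⇒ order 1.

1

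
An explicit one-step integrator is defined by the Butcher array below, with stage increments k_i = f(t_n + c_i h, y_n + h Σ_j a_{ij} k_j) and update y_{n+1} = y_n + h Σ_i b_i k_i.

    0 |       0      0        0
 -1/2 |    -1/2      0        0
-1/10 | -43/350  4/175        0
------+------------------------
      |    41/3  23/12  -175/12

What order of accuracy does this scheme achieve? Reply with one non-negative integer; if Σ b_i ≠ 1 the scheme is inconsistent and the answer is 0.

3

b = (41/3, 23/12, -175/12)
c = (0, -1/2, -1/10)
Ac = (0, 0, -2/175)
Σ b_i: 41/3·1 + 23/12·1 + (-175/12)·1 = 1 ✓
b·c: 23/12·(-1/2) + (-175/12)·(-1/10) = 1/2 ✓
b·c²: 23/12·1/4 + (-175/12)·1/100 = 1/3 ✓
b·Ac: (-175/12)·(-2/175) = 1/6 ✓; 3 stages ⇒ order 3.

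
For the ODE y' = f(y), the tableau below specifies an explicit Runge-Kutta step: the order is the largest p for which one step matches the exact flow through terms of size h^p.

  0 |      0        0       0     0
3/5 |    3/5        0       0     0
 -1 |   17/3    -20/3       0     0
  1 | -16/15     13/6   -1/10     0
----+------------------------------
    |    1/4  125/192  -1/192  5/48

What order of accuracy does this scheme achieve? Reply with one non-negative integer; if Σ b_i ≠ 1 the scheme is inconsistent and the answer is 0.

4

b = (1/4, 125/192, -1/192, 5/48)
c = (0, 3/5, -1, 1)
Ac = (0, 0, -4, 7/5)
Σ b_i: 1/4·1 + 125/192·1 + (-1/192)·1 + 5/48·1 = 1 ✓
b·c: 125/192·3/5 + (-1/192)·(-1) + 5/48·1 = 1/2 ✓
b·c²: 125/192·9/25 + (-1/192)·1 + 5/48·1 = 1/3 ✓
b·Ac: (-1/192)·(-4) + 5/48·7/5 = 1/6 ✓
b·c³: 125/192·27/125 + (-1/192)·(-1) + 5/48·1 = 1/4 ✓
b·(c∘Ac): (-1/192)·4 + 5/48·7/5 = 1/8 ✓
b·Ac²: (-1/192)·(-12/5) + 5/48·17/25 = 1/12 ✓
b·A²c: 5/48·2/5 = 1/24 ✓; 4 stages ⇒ order 4.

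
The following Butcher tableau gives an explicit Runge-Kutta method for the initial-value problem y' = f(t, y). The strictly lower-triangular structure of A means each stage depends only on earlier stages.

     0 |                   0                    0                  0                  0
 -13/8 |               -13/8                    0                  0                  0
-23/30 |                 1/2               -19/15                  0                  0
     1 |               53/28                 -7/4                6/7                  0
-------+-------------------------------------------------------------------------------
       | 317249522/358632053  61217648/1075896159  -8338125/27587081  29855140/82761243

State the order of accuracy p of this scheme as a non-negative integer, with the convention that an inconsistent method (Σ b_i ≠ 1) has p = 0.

3

b = (317249522/358632053, 61217648/1075896159, -8338125/27587081, 29855140/82761243)
c = (0, -13/8, -23/30, 1)
Ac = (0, 0, 247/120, 2449/1120)
Σ b_i: 317249522/358632053·1 + 61217648/1075896159·1 + (-8338125/27587081)·1 + 29855140/82761243·1 = 1 ✓
b·c: 61217648/1075896159·(-13/8) + (-8338125/27587081)·(-23/30) + 29855140/82761243·1 = 1/2 ✓
b·c²: 61217648/1075896159·169/64 + (-8338125/27587081)·529/900 + 29855140/82761243·1 = 1/3 ✓
b·Ac: (-8338125/27587081)·247/120 + 29855140/82761243·2449/1120 = 1/6 ✓
b·c³: 61217648/1075896159·(-2197/512) + (-8338125/27587081)·(-12167/27000) + 29855140/82761243·1 = 2008392199/7945079328 ≠ 1/4 ⇒ order 3.
b·(c∘Ac): (-8338125/27587081)·(-5681/3600) + 29855140/82761243·2449/1120 = 558696191/441393296 ≠ 1/8
b·Ac²: (-8338125/27587081)·(-3211/960) + 29855140/82761243·(-553363/134400) = -9421013747/19862698320 ≠ 1/12
b·A²c: 29855140/82761243·247/140 = 52672997/82761243 ≠ 1/24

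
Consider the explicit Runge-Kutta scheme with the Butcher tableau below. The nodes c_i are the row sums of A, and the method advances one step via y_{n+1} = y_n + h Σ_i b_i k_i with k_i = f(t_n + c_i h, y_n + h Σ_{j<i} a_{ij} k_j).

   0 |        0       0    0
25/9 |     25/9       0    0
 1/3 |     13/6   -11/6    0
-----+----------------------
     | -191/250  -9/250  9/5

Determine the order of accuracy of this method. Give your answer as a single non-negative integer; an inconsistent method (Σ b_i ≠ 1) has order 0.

2

b = (-191/250, -9/250, 9/5)
c = (0, 25/9, 1/3)
Ac = (0, 0, -275/54)
Σ b_i: (-191/250)·1 + (-9/250)·1 + 9/5·1 = 1 ✓
b·c: (-9/250)·25/9 + 9/5·1/3 = 1/2 ✓
b·c²: (-9/250)·625/81 + 9/5·1/9 = -7/90 ≠ 1/3 ⇒ order 2.
b·Ac: 9/5·(-275/54) = -55/6 ≠ 1/6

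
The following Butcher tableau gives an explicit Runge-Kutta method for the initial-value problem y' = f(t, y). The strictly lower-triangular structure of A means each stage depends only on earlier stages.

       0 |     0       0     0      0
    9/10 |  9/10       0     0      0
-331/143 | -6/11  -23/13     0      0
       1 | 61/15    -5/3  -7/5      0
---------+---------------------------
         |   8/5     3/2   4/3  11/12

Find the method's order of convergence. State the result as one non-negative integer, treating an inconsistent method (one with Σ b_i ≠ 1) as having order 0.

0

b = (8/5, 3/2, 4/3, 11/12)
c = (0, 9/10, -331/143, 1)
Ac = (0, 0, -207/130, 2489/1430)
Σ b_i: 8/5·1 + 3/2·1 + 4/3·1 + 11/12·1 = 107/20 ≠ 1 ⇒ order 0.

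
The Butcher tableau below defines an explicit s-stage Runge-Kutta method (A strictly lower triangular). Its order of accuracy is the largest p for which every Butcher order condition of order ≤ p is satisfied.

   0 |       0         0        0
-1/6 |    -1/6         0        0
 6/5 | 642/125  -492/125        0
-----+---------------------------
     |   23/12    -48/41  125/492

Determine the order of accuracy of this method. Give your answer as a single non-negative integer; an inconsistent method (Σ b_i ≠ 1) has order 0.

3

b = (23/12, -48/41, 125/492)
c = (0, -1/6, 6/5)
Ac = (0, 0, 82/125)
Σ b_i: 23/12·1 + (-48/41)·1 + 125/492·1 = 1 ✓
b·c: (-48/41)·(-1/6) + 125/492·6/5 = 1/2 ✓
b·c²: (-48/41)·1/36 + 125/492·36/25 = 1/3 ✓
b·Ac: 125/492·82/125 = 1/6 ✓; 3 stages ⇒ order 3.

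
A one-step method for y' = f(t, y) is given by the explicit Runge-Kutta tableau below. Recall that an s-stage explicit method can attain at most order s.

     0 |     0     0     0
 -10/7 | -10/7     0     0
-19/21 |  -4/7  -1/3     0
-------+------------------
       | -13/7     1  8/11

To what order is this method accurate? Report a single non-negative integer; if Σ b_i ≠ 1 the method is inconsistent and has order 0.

b = (-13/7, 1, 8/11)
c = (0, -10/7, -19/21)
Ac = (0, 0, 10/21)
Σ b_i: (-13/7)·1 + 1·1 + 8/11·1 = -10/77 ≠ 1 ⇒ order 0.

0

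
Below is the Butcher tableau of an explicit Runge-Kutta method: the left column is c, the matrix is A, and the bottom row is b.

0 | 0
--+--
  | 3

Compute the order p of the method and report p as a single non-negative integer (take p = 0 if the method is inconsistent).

0

b = (3)
c = (0)
Σ b_i: 3·1 = 3 ≠ 1 ⇒ order 0.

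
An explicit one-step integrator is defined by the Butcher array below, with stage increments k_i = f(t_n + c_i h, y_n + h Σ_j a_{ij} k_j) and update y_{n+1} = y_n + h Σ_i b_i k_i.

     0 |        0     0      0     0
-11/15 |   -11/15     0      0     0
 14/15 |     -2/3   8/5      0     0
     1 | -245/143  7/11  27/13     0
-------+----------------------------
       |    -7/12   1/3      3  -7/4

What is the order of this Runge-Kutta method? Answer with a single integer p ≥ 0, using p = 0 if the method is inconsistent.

1

b = (-7/12, 1/3, 3, -7/4)
c = (0, -11/15, 14/15, 1)
Ac = (0, 0, -88/75, 287/195)
Σ b_i: (-7/12)·1 + 1/3·1 + 3·1 + (-7/4)·1 = 1 ✓
b·c: 1/3·(-11/15) + 3·14/15 + (-7/4)·1 = 29/36 ≠ 1/2 ⇒ order 1.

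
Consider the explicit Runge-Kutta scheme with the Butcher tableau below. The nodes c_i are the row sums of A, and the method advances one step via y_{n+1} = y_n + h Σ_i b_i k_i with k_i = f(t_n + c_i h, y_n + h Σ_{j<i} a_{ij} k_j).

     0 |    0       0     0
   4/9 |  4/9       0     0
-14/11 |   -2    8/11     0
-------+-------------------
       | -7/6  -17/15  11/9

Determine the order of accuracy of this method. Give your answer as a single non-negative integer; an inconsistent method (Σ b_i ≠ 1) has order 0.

b = (-7/6, -17/15, 11/9)
c = (0, 4/9, -14/11)
Ac = (0, 0, 32/99)
Σ b_i: (-7/6)·1 + (-17/15)·1 + 11/9·1 = -97/90 ≠ 1 ⇒ order 0.

0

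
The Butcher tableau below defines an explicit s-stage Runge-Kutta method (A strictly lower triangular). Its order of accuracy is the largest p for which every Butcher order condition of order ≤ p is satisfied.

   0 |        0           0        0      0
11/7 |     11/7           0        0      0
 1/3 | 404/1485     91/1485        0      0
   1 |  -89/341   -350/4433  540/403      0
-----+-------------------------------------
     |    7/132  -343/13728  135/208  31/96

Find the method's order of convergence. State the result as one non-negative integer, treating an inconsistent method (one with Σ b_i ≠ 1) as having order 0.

4

b = (7/132, -343/13728, 135/208, 31/96)
c = (0, 11/7, 1/3, 1)
Ac = (0, 0, 13/135, 10/31)
Σ b_i: 7/132·1 + (-343/13728)·1 + 135/208·1 + 31/96·1 = 1 ✓
b·c: (-343/13728)·11/7 + 135/208·1/3 + 31/96·1 = 1/2 ✓
b·c²: (-343/13728)·121/49 + 135/208·1/9 + 31/96·1 = 1/3 ✓
b·Ac: 135/208·13/135 + 31/96·10/31 = 1/6 ✓
b·c³: (-343/13728)·1331/343 + 135/208·1/27 + 31/96·1 = 1/4 ✓
b·(c∘Ac): 135/208·13/405 + 31/96·10/31 = 1/8 ✓
b·Ac²: 135/208·143/945 + 31/96·(-10/217) = 1/12 ✓
b·A²c: 31/96·4/31 = 1/24 ✓; 4 stages ⇒ order 4.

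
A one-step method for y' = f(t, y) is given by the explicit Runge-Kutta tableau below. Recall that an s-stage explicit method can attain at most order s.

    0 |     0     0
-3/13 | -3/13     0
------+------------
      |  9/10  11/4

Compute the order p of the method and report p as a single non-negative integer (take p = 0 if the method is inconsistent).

b = (9/10, 11/4)
c = (0, -3/13)
Σ b_i: 9/10·1 + 11/4·1 = 73/20 ≠ 1 ⇒ order 0.

0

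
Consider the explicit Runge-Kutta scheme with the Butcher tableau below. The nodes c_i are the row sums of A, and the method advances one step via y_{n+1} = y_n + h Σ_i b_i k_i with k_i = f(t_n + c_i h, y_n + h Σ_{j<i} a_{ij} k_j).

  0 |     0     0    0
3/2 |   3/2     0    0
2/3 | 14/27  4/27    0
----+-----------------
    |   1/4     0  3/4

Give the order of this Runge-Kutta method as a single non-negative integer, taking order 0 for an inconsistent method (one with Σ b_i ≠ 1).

3

b = (1/4, 0, 3/4)
c = (0, 3/2, 2/3)
Ac = (0, 0, 2/9)
Σ b_i: 1/4·1 + 3/4·1 = 1 ✓
b·c: 3/4·2/3 = 1/2 ✓
b·c²: 3/4·4/9 = 1/3 ✓
b·Ac: 3/4·2/9 = 1/6 ✓; 3 stages ⇒ order 3.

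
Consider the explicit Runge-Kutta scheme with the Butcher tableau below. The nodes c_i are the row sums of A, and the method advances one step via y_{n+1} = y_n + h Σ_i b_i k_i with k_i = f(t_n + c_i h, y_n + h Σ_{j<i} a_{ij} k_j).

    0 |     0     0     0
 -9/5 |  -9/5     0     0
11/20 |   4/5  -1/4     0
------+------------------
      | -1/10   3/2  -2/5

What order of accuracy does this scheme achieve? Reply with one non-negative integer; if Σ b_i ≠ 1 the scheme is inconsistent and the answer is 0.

b = (-1/10, 3/2, -2/5)
c = (0, -9/5, 11/20)
Ac = (0, 0, 9/20)
Σ b_i: (-1/10)·1 + 3/2·1 + (-2/5)·1 = 1 ✓
b·c: 3/2·(-9/5) + (-2/5)·11/20 = -73/25 ≠ 1/2 ⇒ order 1.

1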